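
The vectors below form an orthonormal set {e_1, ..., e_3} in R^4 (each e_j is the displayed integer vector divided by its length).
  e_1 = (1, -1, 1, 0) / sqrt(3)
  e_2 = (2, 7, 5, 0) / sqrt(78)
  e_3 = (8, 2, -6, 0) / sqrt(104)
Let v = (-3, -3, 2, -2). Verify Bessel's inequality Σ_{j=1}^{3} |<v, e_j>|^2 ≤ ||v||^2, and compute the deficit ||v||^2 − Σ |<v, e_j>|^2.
Σ |<v, e_j>|^2 = 22; ||v||^2 = 26; deficit = 4

Write each e_j = u_j / sqrt(<u_j, u_j>) where u_j is the displayed integer vector. Then <v, e_j> = <v, u_j> / sqrt(<u_j, u_j>), so |<v, e_j>|^2 = <v, u_j>^2 / <u_j, u_j>.
Coefficients: <v, e_1> = 2/sqrt(3), <v, e_2> = -17/sqrt(78), <v, e_3> = -42/sqrt(104).
Square and sum: Σ |<v, e_j>|^2 = 22.
Compute ||v||^2 = v·v = 26.
Deficit = 26 − 22 = 4 ≥ 0, confirming Bessel's inequality. (The deficit equals ||v − Σ <v,e_j> e_j||^2, the squared distance from v to span{e_j}.)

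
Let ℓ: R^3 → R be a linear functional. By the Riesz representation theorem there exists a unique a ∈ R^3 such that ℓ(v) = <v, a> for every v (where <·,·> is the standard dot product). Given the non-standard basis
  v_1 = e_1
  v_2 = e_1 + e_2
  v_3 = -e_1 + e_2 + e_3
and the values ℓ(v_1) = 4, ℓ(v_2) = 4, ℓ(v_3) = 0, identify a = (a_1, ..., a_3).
a = (4, 0, 4)

Write a = (a_1, ..., a_3) in the standard basis. For each basis vector v_i, ℓ(v_i) = <v_i, a> is a linear equation in the a_j's. Collect the n equations into a matrix system V a = ℓ, where row i of V is v_i (expressed in the standard basis). Since V is invertible (lower-triangular with 1s on the diagonal, up to permutation), solve by back-substitution:
  V =
[[1, 0, 0],
 [1, 1, 0],
 [-1, 1, 1]]
  V a = (4, 4, 0)
Solving gives a = (4, 0, 4).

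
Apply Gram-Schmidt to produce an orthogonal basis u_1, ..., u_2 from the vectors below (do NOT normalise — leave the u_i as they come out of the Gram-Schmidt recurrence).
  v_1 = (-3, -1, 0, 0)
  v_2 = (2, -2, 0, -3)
Orthogonal basis:
  u_1 = (-3, -1, 0, 0)
  u_2 = (4/5, -12/5, 0, -3)

Apply the Gram-Schmidt recurrence
  u_1 = v_1
  u_i = v_i − Σ_{j<i} ((v_i · u_j) / (u_j · u_j)) · u_j.

Step by step this gives:
  u_1 = (-3, -1, 0, 0)
  u_2 = (4/5, -12/5, 0, -3)

Orthogonality check:
  u_2 · u_1 = 0 (should be 0)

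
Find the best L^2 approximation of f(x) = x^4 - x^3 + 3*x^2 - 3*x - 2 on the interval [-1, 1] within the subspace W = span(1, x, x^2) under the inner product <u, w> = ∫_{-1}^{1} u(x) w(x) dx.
g(x) = 27*x^2/7 - 18*x/5 - 73/35

The best approximation g ∈ W is the orthogonal projection of f onto W. Writing g = a_0 + a_1 x + a_2 x^2, the coefficients solve the normal equations G · a = b where
  G_{ij} = <φ_i, φ_j> and b_i = <f, φ_i>, with φ_0 = 1, φ_1 = x, φ_2 = x^2.
G =
  [2, 0, 2/3]
  [0, 2/3, 0]
  [2/3, 0, 2/5],
b = (-8/5, -12/5, 16/105).
Solving gives a_0 = -73/35, a_1 = -18/5, a_2 = 27/7, so
  g(x) = 27*x^2/7 - 18*x/5 - 73/35.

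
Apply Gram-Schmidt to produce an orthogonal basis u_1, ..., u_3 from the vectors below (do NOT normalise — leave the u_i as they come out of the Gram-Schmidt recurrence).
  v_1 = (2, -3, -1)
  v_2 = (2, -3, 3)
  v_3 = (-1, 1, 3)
Orthogonal basis:
  u_1 = (2, -3, -1)
  u_2 = (4/7, -6/7, 26/7)
  u_3 = (-3/13, -2/13, 0)

Apply the Gram-Schmidt recurrence
  u_1 = v_1
  u_i = v_i − Σ_{j<i} ((v_i · u_j) / (u_j · u_j)) · u_j.

Step by step this gives:
  u_1 = (2, -3, -1)
  u_2 = (4/7, -6/7, 26/7)
  u_3 = (-3/13, -2/13, 0)

Orthogonality check:
  u_2 · u_1 = 0 (should be 0)
  u_3 · u_1 = 0 (should be 0)
  u_3 · u_2 = 0 (should be 0)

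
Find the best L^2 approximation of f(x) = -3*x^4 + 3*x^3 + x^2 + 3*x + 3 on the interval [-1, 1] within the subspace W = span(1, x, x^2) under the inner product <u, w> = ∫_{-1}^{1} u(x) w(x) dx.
g(x) = -11*x^2/7 + 24*x/5 + 114/35

The best approximation g ∈ W is the orthogonal projection of f onto W. Writing g = a_0 + a_1 x + a_2 x^2, the coefficients solve the normal equations G · a = b where
  G_{ij} = <φ_i, φ_j> and b_i = <f, φ_i>, with φ_0 = 1, φ_1 = x, φ_2 = x^2.
G =
  [2, 0, 2/3]
  [0, 2/3, 0]
  [2/3, 0, 2/5],
b = (82/15, 16/5, 54/35).
Solving gives a_0 = 114/35, a_1 = 24/5, a_2 = -11/7, so
  g(x) = -11*x^2/7 + 24*x/5 + 114/35.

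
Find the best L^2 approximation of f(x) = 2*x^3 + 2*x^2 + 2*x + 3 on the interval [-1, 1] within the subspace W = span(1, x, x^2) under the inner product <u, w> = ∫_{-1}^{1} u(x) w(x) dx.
g(x) = 2*x^2 + 16*x/5 + 3

The best approximation g ∈ W is the orthogonal projection of f onto W. Writing g = a_0 + a_1 x + a_2 x^2, the coefficients solve the normal equations G · a = b where
  G_{ij} = <φ_i, φ_j> and b_i = <f, φ_i>, with φ_0 = 1, φ_1 = x, φ_2 = x^2.
G =
  [2, 0, 2/3]
  [0, 2/3, 0]
  [2/3, 0, 2/5],
b = (22/3, 32/15, 14/5).
Solving gives a_0 = 3, a_1 = 16/5, a_2 = 2, so
  g(x) = 2*x^2 + 16*x/5 + 3.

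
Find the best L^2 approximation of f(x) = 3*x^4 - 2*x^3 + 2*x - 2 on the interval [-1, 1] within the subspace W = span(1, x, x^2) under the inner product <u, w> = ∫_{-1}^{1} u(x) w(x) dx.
g(x) = 18*x^2/7 + 4*x/5 - 79/35

The best approximation g ∈ W is the orthogonal projection of f onto W. Writing g = a_0 + a_1 x + a_2 x^2, the coefficients solve the normal equations G · a = b where
  G_{ij} = <φ_i, φ_j> and b_i = <f, φ_i>, with φ_0 = 1, φ_1 = x, φ_2 = x^2.
G =
  [2, 0, 2/3]
  [0, 2/3, 0]
  [2/3, 0, 2/5],
b = (-14/5, 8/15, -10/21).
Solving gives a_0 = -79/35, a_1 = 4/5, a_2 = 18/7, so
  g(x) = 18*x^2/7 + 4*x/5 - 79/35.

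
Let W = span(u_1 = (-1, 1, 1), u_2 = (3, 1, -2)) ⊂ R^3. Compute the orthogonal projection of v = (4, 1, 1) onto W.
proj_W(v) = (59/26, 41/26, -17/13)

Set up U = [u_1 | ... | u_2] ∈ R^(3×2). The projector onto W = col(U) is P = U (U^T U)^(-1) U^T.
Compute U^T U =
  [3, -4]
  [-4, 14],
and U^T v = (-2, 11).
Solve U^T U · c = U^T v for the coefficients: c = (8/13, 25/26). The projection is proj_W(v) = U c.
Check: (v - proj_W(v)) · u_1 = 0  (should be 0).
Check: (v - proj_W(v)) · u_2 = 0  (should be 0).
Result: proj_W(v) = (59/26, 41/26, -17/13).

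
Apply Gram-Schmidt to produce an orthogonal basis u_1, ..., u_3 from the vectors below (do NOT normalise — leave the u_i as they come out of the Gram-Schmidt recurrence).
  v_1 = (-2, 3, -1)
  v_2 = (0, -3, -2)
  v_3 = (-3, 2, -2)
Orthogonal basis:
  u_1 = (-2, 3, -1)
  u_2 = (-1, -3/2, -5/2)
  u_3 = (-9/19, -4/19, 6/19)

Apply the Gram-Schmidt recurrence
  u_1 = v_1
  u_i = v_i − Σ_{j<i} ((v_i · u_j) / (u_j · u_j)) · u_j.

Step by step this gives:
  u_1 = (-2, 3, -1)
  u_2 = (-1, -3/2, -5/2)
  u_3 = (-9/19, -4/19, 6/19)

Orthogonality check:
  u_2 · u_1 = 0 (should be 0)
  u_3 · u_1 = 0 (should be 0)
  u_3 · u_2 = 0 (should be 0)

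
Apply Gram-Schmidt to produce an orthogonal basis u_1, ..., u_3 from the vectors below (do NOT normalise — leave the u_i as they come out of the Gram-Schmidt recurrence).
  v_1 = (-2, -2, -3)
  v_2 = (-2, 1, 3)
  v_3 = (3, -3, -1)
Orthogonal basis:
  u_1 = (-2, -2, -3)
  u_2 = (-48/17, 3/17, 30/17)
  u_3 = (13/21, -52/21, 26/21)

Apply the Gram-Schmidt recurrence
  u_1 = v_1
  u_i = v_i − Σ_{j<i} ((v_i · u_j) / (u_j · u_j)) · u_j.

Step by step this gives:
  u_1 = (-2, -2, -3)
  u_2 = (-48/17, 3/17, 30/17)
  u_3 = (13/21, -52/21, 26/21)

Orthogonality check:
  u_2 · u_1 = 0 (should be 0)
  u_3 · u_1 = 0 (should be 0)
  u_3 · u_2 = 0 (should be 0)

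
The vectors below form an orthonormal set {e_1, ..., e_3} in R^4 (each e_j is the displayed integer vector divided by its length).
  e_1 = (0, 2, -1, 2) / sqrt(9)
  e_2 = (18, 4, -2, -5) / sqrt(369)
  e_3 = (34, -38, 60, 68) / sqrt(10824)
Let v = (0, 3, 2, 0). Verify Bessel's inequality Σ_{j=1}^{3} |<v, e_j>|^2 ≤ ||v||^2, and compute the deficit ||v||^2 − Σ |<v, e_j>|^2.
Σ |<v, e_j>|^2 = 43/22; ||v||^2 = 13; deficit = 243/22

Write each e_j = u_j / sqrt(<u_j, u_j>) where u_j is the displayed integer vector. Then <v, e_j> = <v, u_j> / sqrt(<u_j, u_j>), so |<v, e_j>|^2 = <v, u_j>^2 / <u_j, u_j>.
Coefficients: <v, e_1> = 4/sqrt(9), <v, e_2> = 8/sqrt(369), <v, e_3> = 6/sqrt(10824).
Square and sum: Σ |<v, e_j>|^2 = 43/22.
Compute ||v||^2 = v·v = 13.
Deficit = 13 − 43/22 = 243/22 ≥ 0, confirming Bessel's inequality. (The deficit equals ||v − Σ <v,e_j> e_j||^2, the squared distance from v to span{e_j}.)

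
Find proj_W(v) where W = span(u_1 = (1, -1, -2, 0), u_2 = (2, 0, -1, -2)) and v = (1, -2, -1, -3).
proj_W(v) = (77/38, -9/38, -26/19, -34/19)

Set up U = [u_1 | ... | u_2] ∈ R^(4×2). The projector onto W = col(U) is P = U (U^T U)^(-1) U^T.
Compute U^T U =
  [6, 4]
  [4, 9],
and U^T v = (5, 9).
Solve U^T U · c = U^T v for the coefficients: c = (9/38, 17/19). The projection is proj_W(v) = U c.
Check: (v - proj_W(v)) · u_1 = 0  (should be 0).
Check: (v - proj_W(v)) · u_2 = 0  (should be 0).
Result: proj_W(v) = (77/38, -9/38, -26/19, -34/19).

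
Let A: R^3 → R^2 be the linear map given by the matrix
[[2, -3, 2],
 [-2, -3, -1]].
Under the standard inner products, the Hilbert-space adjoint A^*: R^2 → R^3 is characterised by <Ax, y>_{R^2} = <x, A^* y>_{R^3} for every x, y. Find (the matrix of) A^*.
A^* = A^T =
[[2, -2],
 [-3, -3],
 [2, -1]]

For real matrices with standard dot products, the defining identity <Ax, y> = <x, A^* y> gives (Ax)^T y = x^T (A^*) y, i.e. x^T A^T y = x^T (A^*) y. Since this holds for all x, y, we must have A^* = A^T. Therefore
A^* =
[[2, -2],
 [-3, -3],
 [2, -1]].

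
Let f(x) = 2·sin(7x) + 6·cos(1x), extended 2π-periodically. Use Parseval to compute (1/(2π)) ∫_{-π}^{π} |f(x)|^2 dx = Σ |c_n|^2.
Σ |c_n|^2 = 20

Expand |f|^2 and use orthogonality of {sin(nx), cos(mx)} on [-π, π]:
  ∫_{-π}^{π} sin(nx)^2 dx = π, ∫ cos(mx)^2 dx = π, and cross terms integrate to 0.
So ∫_{-π}^{π} f(x)^2 dx = 2^2 · π + 6^2 · π = (4 + 36)π.
Divide by 2π: (4 + 36)/2 = 20.
By Parseval, this equals Σ |c_n|^2.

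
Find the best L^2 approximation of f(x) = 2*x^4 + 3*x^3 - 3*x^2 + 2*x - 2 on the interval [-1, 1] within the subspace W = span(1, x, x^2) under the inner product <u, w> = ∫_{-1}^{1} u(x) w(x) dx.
g(x) = -9*x^2/7 + 19*x/5 - 76/35

The best approximation g ∈ W is the orthogonal projection of f onto W. Writing g = a_0 + a_1 x + a_2 x^2, the coefficients solve the normal equations G · a = b where
  G_{ij} = <φ_i, φ_j> and b_i = <f, φ_i>, with φ_0 = 1, φ_1 = x, φ_2 = x^2.
G =
  [2, 0, 2/3]
  [0, 2/3, 0]
  [2/3, 0, 2/5],
b = (-26/5, 38/15, -206/105).
Solving gives a_0 = -76/35, a_1 = 19/5, a_2 = -9/7, so
  g(x) = -9*x^2/7 + 19*x/5 - 76/35.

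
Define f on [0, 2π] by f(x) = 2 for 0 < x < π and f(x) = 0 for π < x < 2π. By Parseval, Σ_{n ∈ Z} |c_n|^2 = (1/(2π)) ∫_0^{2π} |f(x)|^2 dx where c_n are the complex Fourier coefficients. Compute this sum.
Σ |c_n|^2 = 2

Parseval equates the L^2 energy of f (normalised by 1/(2π)) with the ℓ^2 sum of its Fourier coefficients: (1/(2π)) ∫_0^{2π} |f|^2 = Σ |c_n|^2.
Compute the left side: (1/(2π)) [∫_0^π 2^2 dx + ∫_π^{2π} 0^2 dx] = (1/(2π)) · (4π + 0π) = (4 + 0)/2 = 2.
So Σ_{n ∈ Z} |c_n|^2 = 2.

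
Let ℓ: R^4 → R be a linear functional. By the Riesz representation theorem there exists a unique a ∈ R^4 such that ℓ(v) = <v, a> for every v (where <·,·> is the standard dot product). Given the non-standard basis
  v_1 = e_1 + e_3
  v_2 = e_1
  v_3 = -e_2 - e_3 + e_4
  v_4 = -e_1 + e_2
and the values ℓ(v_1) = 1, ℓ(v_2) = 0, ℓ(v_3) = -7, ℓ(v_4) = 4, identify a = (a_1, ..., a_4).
a = (0, 4, 1, -2)

Write a = (a_1, ..., a_4) in the standard basis. For each basis vector v_i, ℓ(v_i) = <v_i, a> is a linear equation in the a_j's. Collect the n equations into a matrix system V a = ℓ, where row i of V is v_i (expressed in the standard basis). Since V is invertible (lower-triangular with 1s on the diagonal, up to permutation), solve by back-substitution:
  V =
[[1, 0, 1, 0],
 [1, 0, 0, 0],
 [0, -1, -1, 1],
 [-1, 1, 0, 0]]
  V a = (1, 0, -7, 4)
Solving gives a = (0, 4, 1, -2).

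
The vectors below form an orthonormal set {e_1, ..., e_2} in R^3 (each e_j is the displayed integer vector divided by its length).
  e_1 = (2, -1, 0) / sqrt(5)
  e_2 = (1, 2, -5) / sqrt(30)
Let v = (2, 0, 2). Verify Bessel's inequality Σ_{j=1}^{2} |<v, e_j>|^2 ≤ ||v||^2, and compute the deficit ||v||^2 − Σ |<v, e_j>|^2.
Σ |<v, e_j>|^2 = 16/3; ||v||^2 = 8; deficit = 8/3

Write each e_j = u_j / sqrt(<u_j, u_j>) where u_j is the displayed integer vector. Then <v, e_j> = <v, u_j> / sqrt(<u_j, u_j>), so |<v, e_j>|^2 = <v, u_j>^2 / <u_j, u_j>.
Coefficients: <v, e_1> = 4/sqrt(5), <v, e_2> = -8/sqrt(30).
Square and sum: Σ |<v, e_j>|^2 = 16/3.
Compute ||v||^2 = v·v = 8.
Deficit = 8 − 16/3 = 8/3 ≥ 0, confirming Bessel's inequality. (The deficit equals ||v − Σ <v,e_j> e_j||^2, the squared distance from v to span{e_j}.)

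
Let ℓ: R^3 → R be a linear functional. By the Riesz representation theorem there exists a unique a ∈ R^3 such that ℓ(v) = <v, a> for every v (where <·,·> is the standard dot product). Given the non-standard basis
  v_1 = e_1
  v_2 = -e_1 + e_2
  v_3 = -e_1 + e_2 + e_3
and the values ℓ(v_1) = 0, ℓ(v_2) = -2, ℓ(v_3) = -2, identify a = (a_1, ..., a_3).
a = (0, -2, 0)

Write a = (a_1, ..., a_3) in the standard basis. For each basis vector v_i, ℓ(v_i) = <v_i, a> is a linear equation in the a_j's. Collect the n equations into a matrix system V a = ℓ, where row i of V is v_i (expressed in the standard basis). Since V is invertible (lower-triangular with 1s on the diagonal, up to permutation), solve by back-substitution:
  V =
[[1, 0, 0],
 [-1, 1, 0],
 [-1, 1, 1]]
  V a = (0, -2, -2)
Solving gives a = (0, -2, 0).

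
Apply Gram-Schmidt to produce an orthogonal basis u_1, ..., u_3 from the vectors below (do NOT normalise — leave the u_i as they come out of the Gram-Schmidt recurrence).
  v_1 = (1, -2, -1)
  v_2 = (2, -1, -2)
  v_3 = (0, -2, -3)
Orthogonal basis:
  u_1 = (1, -2, -1)
  u_2 = (1, 1, -1)
  u_3 = (-3/2, 0, -3/2)

Apply the Gram-Schmidt recurrence
  u_1 = v_1
  u_i = v_i − Σ_{j<i} ((v_i · u_j) / (u_j · u_j)) · u_j.

Step by step this gives:
  u_1 = (1, -2, -1)
  u_2 = (1, 1, -1)
  u_3 = (-3/2, 0, -3/2)

Orthogonality check:
  u_2 · u_1 = 0 (should be 0)
  u_3 · u_1 = 0 (should be 0)
  u_3 · u_2 = 0 (should be 0)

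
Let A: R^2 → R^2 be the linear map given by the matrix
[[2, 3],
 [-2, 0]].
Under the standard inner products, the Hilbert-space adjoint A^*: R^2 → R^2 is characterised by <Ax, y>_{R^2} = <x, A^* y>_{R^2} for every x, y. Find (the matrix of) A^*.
A^* = A^T =
[[2, -2],
 [3, 0]]

For real matrices with standard dot products, the defining identity <Ax, y> = <x, A^* y> gives (Ax)^T y = x^T (A^*) y, i.e. x^T A^T y = x^T (A^*) y. Since this holds for all x, y, we must have A^* = A^T. Therefore
A^* =
[[2, -2],
 [3, 0]].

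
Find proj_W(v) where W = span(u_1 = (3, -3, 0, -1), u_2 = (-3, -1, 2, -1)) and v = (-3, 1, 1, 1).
proj_W(v) = (-192/65, 86/65, 53/65, 11/65)

Set up U = [u_1 | ... | u_2] ∈ R^(4×2). The projector onto W = col(U) is P = U (U^T U)^(-1) U^T.
Compute U^T U =
  [19, -5]
  [-5, 15],
and U^T v = (-13, 9).
Solve U^T U · c = U^T v for the coefficients: c = (-15/26, 53/130). The projection is proj_W(v) = U c.
Check: (v - proj_W(v)) · u_1 = 0  (should be 0).
Check: (v - proj_W(v)) · u_2 = 0  (should be 0).
Result: proj_W(v) = (-192/65, 86/65, 53/65, 11/65).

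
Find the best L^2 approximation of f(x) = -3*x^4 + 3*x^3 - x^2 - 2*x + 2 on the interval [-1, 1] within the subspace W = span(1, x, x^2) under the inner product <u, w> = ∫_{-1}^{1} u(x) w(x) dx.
g(x) = -25*x^2/7 - x/5 + 79/35

The best approximation g ∈ W is the orthogonal projection of f onto W. Writing g = a_0 + a_1 x + a_2 x^2, the coefficients solve the normal equations G · a = b where
  G_{ij} = <φ_i, φ_j> and b_i = <f, φ_i>, with φ_0 = 1, φ_1 = x, φ_2 = x^2.
G =
  [2, 0, 2/3]
  [0, 2/3, 0]
  [2/3, 0, 2/5],
b = (32/15, -2/15, 8/105).
Solving gives a_0 = 79/35, a_1 = -1/5, a_2 = -25/7, so
  g(x) = -25*x^2/7 - x/5 + 79/35.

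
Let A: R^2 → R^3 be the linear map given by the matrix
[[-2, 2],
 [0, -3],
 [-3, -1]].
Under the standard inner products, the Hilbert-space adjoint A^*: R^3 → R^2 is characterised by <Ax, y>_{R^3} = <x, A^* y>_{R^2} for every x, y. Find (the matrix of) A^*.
A^* = A^T =
[[-2, 0, -3],
 [2, -3, -1]]

For real matrices with standard dot products, the defining identity <Ax, y> = <x, A^* y> gives (Ax)^T y = x^T (A^*) y, i.e. x^T A^T y = x^T (A^*) y. Since this holds for all x, y, we must have A^* = A^T. Therefore
A^* =
[[-2, 0, -3],
 [2, -3, -1]].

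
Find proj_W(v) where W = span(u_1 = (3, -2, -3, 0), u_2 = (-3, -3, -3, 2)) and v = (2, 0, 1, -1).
proj_W(v) = (1257/646, 231/323, 303/646, -260/323)

Set up U = [u_1 | ... | u_2] ∈ R^(4×2). The projector onto W = col(U) is P = U (U^T U)^(-1) U^T.
Compute U^T U =
  [22, 6]
  [6, 31],
and U^T v = (3, -11).
Solve U^T U · c = U^T v for the coefficients: c = (159/646, -130/323). The projection is proj_W(v) = U c.
Check: (v - proj_W(v)) · u_1 = 0  (should be 0).
Check: (v - proj_W(v)) · u_2 = 0  (should be 0).
Result: proj_W(v) = (1257/646, 231/323, 303/646, -260/323).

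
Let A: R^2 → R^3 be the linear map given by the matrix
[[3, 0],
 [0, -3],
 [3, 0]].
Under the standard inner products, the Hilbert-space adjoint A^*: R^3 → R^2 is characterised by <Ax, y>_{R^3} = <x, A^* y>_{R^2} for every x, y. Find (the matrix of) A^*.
A^* = A^T =
[[3, 0, 3],
 [0, -3, 0]]

For real matrices with standard dot products, the defining identity <Ax, y> = <x, A^* y> gives (Ax)^T y = x^T (A^*) y, i.e. x^T A^T y = x^T (A^*) y. Since this holds for all x, y, we must have A^* = A^T. Therefore
A^* =
[[3, 0, 3],
 [0, -3, 0]].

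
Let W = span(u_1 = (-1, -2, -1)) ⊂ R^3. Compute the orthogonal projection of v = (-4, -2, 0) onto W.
proj_W(v) = (-4/3, -8/3, -4/3)

Set up U = [u_1 | ... | u_1] ∈ R^(3×1). The projector onto W = col(U) is P = U (U^T U)^(-1) U^T.
Compute U^T U =
  [6],
and U^T v = (8).
Solve U^T U · c = U^T v for the coefficients: c = (4/3). The projection is proj_W(v) = U c.
Check: (v - proj_W(v)) · u_1 = 0  (should be 0).
Result: proj_W(v) = (-4/3, -8/3, -4/3).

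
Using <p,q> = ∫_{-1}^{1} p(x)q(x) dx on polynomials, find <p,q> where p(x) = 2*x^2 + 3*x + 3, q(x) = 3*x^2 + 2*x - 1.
<p,q> = 76/15

Expand the product: p(x)·q(x) = 6*x^4 + 13*x^3 + 13*x^2 + 3*x - 3.
∫_{-1}^{1} of each monomial x^k gives [2/(k+1) if k even, 0 if k odd]. Integrating term-by-term (or equivalently evaluating the antiderivative F(x) = 6*x^5/5 + 13*x^4/4 + 13*x^3/3 + 3*x^2/2 - 3*x at the endpoints):
  F(1) − F(−1) = 437/60 − (133/60) = 76/15.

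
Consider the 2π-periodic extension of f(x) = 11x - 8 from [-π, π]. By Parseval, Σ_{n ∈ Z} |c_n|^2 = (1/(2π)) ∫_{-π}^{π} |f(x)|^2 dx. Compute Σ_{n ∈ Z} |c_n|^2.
Σ |c_n|^2 = 121π^2/3 + 64

Expand and integrate term by term over [-π, π]:
  ∫ (11x)^2 dx = 121·(2π^3/3); ∫ 2·11·(-8)·x dx = 0 (odd integrand); ∫ (-8)^2 dx = 64·2π.
So (1/(2π)) ∫_{-π}^{π} (11x - 8)^2 dx = 121π^2/3 + 64 = 121π^2/3 + 64.
Parseval ⇒ Σ |c_n|^2 = 121π^2/3 + 64.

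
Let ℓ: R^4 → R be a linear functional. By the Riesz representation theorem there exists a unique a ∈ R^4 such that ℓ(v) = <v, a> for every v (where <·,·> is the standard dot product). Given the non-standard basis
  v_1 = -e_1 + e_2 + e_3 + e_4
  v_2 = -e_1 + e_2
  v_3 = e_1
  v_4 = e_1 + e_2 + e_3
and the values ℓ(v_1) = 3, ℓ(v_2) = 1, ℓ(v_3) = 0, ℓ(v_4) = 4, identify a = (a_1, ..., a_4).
a = (0, 1, 3, -1)

Write a = (a_1, ..., a_4) in the standard basis. For each basis vector v_i, ℓ(v_i) = <v_i, a> is a linear equation in the a_j's. Collect the n equations into a matrix system V a = ℓ, where row i of V is v_i (expressed in the standard basis). Since V is invertible (lower-triangular with 1s on the diagonal, up to permutation), solve by back-substitution:
  V =
[[-1, 1, 1, 1],
 [-1, 1, 0, 0],
 [1, 0, 0, 0],
 [1, 1, 1, 0]]
  V a = (3, 1, 0, 4)
Solving gives a = (0, 1, 3, -1).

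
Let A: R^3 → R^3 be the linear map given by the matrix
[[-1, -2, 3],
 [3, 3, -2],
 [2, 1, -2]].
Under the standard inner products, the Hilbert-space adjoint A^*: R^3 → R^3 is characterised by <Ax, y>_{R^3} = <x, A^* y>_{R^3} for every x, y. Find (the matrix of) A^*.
A^* = A^T =
[[-1, 3, 2],
 [-2, 3, 1],
 [3, -2, -2]]

For real matrices with standard dot products, the defining identity <Ax, y> = <x, A^* y> gives (Ax)^T y = x^T (A^*) y, i.e. x^T A^T y = x^T (A^*) y. Since this holds for all x, y, we must have A^* = A^T. Therefore
A^* =
[[-1, 3, 2],
 [-2, 3, 1],
 [3, -2, -2]].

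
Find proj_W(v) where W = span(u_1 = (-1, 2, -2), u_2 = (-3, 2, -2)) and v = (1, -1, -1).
proj_W(v) = (1, 0, 0)

Set up U = [u_1 | ... | u_2] ∈ R^(3×2). The projector onto W = col(U) is P = U (U^T U)^(-1) U^T.
Compute U^T U =
  [9, 11]
  [11, 17],
and U^T v = (-1, -3).
Solve U^T U · c = U^T v for the coefficients: c = (1/2, -1/2). The projection is proj_W(v) = U c.
Check: (v - proj_W(v)) · u_1 = 0  (should be 0).
Check: (v - proj_W(v)) · u_2 = 0  (should be 0).
Result: proj_W(v) = (1, 0, 0).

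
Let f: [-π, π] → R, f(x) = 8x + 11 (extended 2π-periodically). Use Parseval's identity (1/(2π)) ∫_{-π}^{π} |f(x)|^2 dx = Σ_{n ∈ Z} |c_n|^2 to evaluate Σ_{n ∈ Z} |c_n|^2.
Σ |c_n|^2 = 64π^2/3 + 121

Expand and integrate term by term over [-π, π]:
  ∫ (8x)^2 dx = 64·(2π^3/3); ∫ 2·8·(11)·x dx = 0 (odd integrand); ∫ 11^2 dx = 121·2π.
So (1/(2π)) ∫_{-π}^{π} (8x + 11)^2 dx = 64π^2/3 + 121 = 64π^2/3 + 121.
Parseval ⇒ Σ |c_n|^2 = 64π^2/3 + 121.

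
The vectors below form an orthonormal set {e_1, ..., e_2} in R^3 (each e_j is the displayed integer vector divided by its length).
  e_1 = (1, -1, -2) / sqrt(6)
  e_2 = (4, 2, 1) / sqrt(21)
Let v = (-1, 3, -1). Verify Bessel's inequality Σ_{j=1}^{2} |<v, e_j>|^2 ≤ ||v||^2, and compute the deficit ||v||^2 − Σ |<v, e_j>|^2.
Σ |<v, e_j>|^2 = 5/7; ||v||^2 = 11; deficit = 72/7

Write each e_j = u_j / sqrt(<u_j, u_j>) where u_j is the displayed integer vector. Then <v, e_j> = <v, u_j> / sqrt(<u_j, u_j>), so |<v, e_j>|^2 = <v, u_j>^2 / <u_j, u_j>.
Coefficients: <v, e_1> = -2/sqrt(6), <v, e_2> = 1/sqrt(21).
Square and sum: Σ |<v, e_j>|^2 = 5/7.
Compute ||v||^2 = v·v = 11.
Deficit = 11 − 5/7 = 72/7 ≥ 0, confirming Bessel's inequality. (The deficit equals ||v − Σ <v,e_j> e_j||^2, the squared distance from v to span{e_j}.)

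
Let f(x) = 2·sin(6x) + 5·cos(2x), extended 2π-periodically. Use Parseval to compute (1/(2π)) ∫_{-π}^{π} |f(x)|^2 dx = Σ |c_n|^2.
Σ |c_n|^2 = 29/2

Expand |f|^2 and use orthogonality of {sin(nx), cos(mx)} on [-π, π]:
  ∫_{-π}^{π} sin(nx)^2 dx = π, ∫ cos(mx)^2 dx = π, and cross terms integrate to 0.
So ∫_{-π}^{π} f(x)^2 dx = 2^2 · π + 5^2 · π = (4 + 25)π.
Divide by 2π: (4 + 25)/2 = 29/2.
By Parseval, this equals Σ |c_n|^2.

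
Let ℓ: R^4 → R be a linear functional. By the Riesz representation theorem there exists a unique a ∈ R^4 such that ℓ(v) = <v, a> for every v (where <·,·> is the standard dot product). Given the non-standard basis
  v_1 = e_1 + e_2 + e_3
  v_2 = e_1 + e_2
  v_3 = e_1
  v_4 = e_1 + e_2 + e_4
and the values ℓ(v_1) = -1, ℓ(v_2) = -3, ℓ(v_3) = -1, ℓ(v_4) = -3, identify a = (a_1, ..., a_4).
a = (-1, -2, 2, 0)

Write a = (a_1, ..., a_4) in the standard basis. For each basis vector v_i, ℓ(v_i) = <v_i, a> is a linear equation in the a_j's. Collect the n equations into a matrix system V a = ℓ, where row i of V is v_i (expressed in the standard basis). Since V is invertible (lower-triangular with 1s on the diagonal, up to permutation), solve by back-substitution:
  V =
[[1, 1, 1, 0],
 [1, 1, 0, 0],
 [1, 0, 0, 0],
 [1, 1, 0, 1]]
  V a = (-1, -3, -1, -3)
Solving gives a = (-1, -2, 2, 0).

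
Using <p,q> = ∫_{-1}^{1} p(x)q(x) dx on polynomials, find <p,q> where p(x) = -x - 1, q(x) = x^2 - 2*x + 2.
<p,q> = -10/3

Expand the product: p(x)·q(x) = -x^3 + x^2 - 2.
∫_{-1}^{1} of each monomial x^k gives [2/(k+1) if k even, 0 if k odd]. Integrating term-by-term (or equivalently evaluating the antiderivative F(x) = -x^4/4 + x^3/3 - 2*x at the endpoints):
  F(1) − F(−1) = -23/12 − (17/12) = -10/3.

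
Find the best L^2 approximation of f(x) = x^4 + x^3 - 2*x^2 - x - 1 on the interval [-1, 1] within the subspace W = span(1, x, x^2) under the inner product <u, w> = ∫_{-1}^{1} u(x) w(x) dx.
g(x) = -8*x^2/7 - 2*x/5 - 38/35

The best approximation g ∈ W is the orthogonal projection of f onto W. Writing g = a_0 + a_1 x + a_2 x^2, the coefficients solve the normal equations G · a = b where
  G_{ij} = <φ_i, φ_j> and b_i = <f, φ_i>, with φ_0 = 1, φ_1 = x, φ_2 = x^2.
G =
  [2, 0, 2/3]
  [0, 2/3, 0]
  [2/3, 0, 2/5],
b = (-44/15, -4/15, -124/105).
Solving gives a_0 = -38/35, a_1 = -2/5, a_2 = -8/7, so
  g(x) = -8*x^2/7 - 2*x/5 - 38/35.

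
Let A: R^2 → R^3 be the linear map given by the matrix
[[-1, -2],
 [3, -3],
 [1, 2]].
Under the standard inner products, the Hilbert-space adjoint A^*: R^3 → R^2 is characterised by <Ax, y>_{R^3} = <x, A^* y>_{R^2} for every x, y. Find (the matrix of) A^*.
A^* = A^T =
[[-1, 3, 1],
 [-2, -3, 2]]

For real matrices with standard dot products, the defining identity <Ax, y> = <x, A^* y> gives (Ax)^T y = x^T (A^*) y, i.e. x^T A^T y = x^T (A^*) y. Since this holds for all x, y, we must have A^* = A^T. Therefore
A^* =
[[-1, 3, 1],
 [-2, -3, 2]].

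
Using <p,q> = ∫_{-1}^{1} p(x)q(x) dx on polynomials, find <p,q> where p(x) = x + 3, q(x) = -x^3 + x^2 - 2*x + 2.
<p,q> = 184/15

Expand the product: p(x)·q(x) = -x^4 - 2*x^3 + x^2 - 4*x + 6.
∫_{-1}^{1} of each monomial x^k gives [2/(k+1) if k even, 0 if k odd]. Integrating term-by-term (or equivalently evaluating the antiderivative F(x) = -x^5/5 - x^4/2 + x^3/3 - 2*x^2 + 6*x at the endpoints):
  F(1) − F(−1) = 109/30 − (-259/30) = 184/15.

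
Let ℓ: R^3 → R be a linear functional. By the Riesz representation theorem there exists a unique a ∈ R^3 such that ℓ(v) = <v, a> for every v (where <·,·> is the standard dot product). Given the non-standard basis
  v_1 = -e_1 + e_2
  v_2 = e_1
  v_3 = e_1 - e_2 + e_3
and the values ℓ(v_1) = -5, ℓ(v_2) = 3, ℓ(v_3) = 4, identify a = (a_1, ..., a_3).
a = (3, -2, -1)

Write a = (a_1, ..., a_3) in the standard basis. For each basis vector v_i, ℓ(v_i) = <v_i, a> is a linear equation in the a_j's. Collect the n equations into a matrix system V a = ℓ, where row i of V is v_i (expressed in the standard basis). Since V is invertible (lower-triangular with 1s on the diagonal, up to permutation), solve by back-substitution:
  V =
[[-1, 1, 0],
 [1, 0, 0],
 [1, -1, 1]]
  V a = (-5, 3, 4)
Solving gives a = (3, -2, -1).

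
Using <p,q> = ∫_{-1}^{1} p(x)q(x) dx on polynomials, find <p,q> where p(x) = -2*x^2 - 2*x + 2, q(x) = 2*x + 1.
<p,q> = 0

Expand the product: p(x)·q(x) = -4*x^3 - 6*x^2 + 2*x + 2.
∫_{-1}^{1} of each monomial x^k gives [2/(k+1) if k even, 0 if k odd]. Integrating term-by-term (or equivalently evaluating the antiderivative F(x) = -x^4 - 2*x^3 + x^2 + 2*x at the endpoints):
  F(1) − F(−1) = 0 − (0) = 0.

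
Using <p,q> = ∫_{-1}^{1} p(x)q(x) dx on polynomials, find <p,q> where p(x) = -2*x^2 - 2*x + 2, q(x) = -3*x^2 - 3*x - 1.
<p,q> = -4/15

Expand the product: p(x)·q(x) = 6*x^4 + 12*x^3 + 2*x^2 - 4*x - 2.
∫_{-1}^{1} of each monomial x^k gives [2/(k+1) if k even, 0 if k odd]. Integrating term-by-term (or equivalently evaluating the antiderivative F(x) = 6*x^5/5 + 3*x^4 + 2*x^3/3 - 2*x^2 - 2*x at the endpoints):
  F(1) − F(−1) = 13/15 − (17/15) = -4/15.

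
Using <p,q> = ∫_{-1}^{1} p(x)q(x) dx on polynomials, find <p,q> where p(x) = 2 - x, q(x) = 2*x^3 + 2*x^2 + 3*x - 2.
<p,q> = -122/15

Expand the product: p(x)·q(x) = -2*x^4 + 2*x^3 + x^2 + 8*x - 4.
∫_{-1}^{1} of each monomial x^k gives [2/(k+1) if k even, 0 if k odd]. Integrating term-by-term (or equivalently evaluating the antiderivative F(x) = -2*x^5/5 + x^4/2 + x^3/3 + 4*x^2 - 4*x at the endpoints):
  F(1) − F(−1) = 13/30 − (257/30) = -122/15.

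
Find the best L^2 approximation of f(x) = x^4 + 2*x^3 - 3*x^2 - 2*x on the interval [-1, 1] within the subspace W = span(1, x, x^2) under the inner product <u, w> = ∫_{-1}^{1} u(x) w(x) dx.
g(x) = -15*x^2/7 - 4*x/5 - 3/35

The best approximation g ∈ W is the orthogonal projection of f onto W. Writing g = a_0 + a_1 x + a_2 x^2, the coefficients solve the normal equations G · a = b where
  G_{ij} = <φ_i, φ_j> and b_i = <f, φ_i>, with φ_0 = 1, φ_1 = x, φ_2 = x^2.
G =
  [2, 0, 2/3]
  [0, 2/3, 0]
  [2/3, 0, 2/5],
b = (-8/5, -8/15, -32/35).
Solving gives a_0 = -3/35, a_1 = -4/5, a_2 = -15/7, so
  g(x) = -15*x^2/7 - 4*x/5 - 3/35.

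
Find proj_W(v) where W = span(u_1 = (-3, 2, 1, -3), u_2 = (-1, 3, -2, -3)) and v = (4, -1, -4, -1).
proj_W(v) = (895/273, 178/273, -1073/273, 11/13)

Set up U = [u_1 | ... | u_2] ∈ R^(4×2). The projector onto W = col(U) is P = U (U^T U)^(-1) U^T.
Compute U^T U =
  [23, 16]
  [16, 23],
and U^T v = (-15, 4).
Solve U^T U · c = U^T v for the coefficients: c = (-409/273, 332/273). The projection is proj_W(v) = U c.
Check: (v - proj_W(v)) · u_1 = 0  (should be 0).
Check: (v - proj_W(v)) · u_2 = 0  (should be 0).
Result: proj_W(v) = (895/273, 178/273, -1073/273, 11/13).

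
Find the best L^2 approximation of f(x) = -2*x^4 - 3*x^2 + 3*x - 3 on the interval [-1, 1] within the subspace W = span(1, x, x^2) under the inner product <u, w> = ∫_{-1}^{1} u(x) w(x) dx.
g(x) = -33*x^2/7 + 3*x - 99/35

The best approximation g ∈ W is the orthogonal projection of f onto W. Writing g = a_0 + a_1 x + a_2 x^2, the coefficients solve the normal equations G · a = b where
  G_{ij} = <φ_i, φ_j> and b_i = <f, φ_i>, with φ_0 = 1, φ_1 = x, φ_2 = x^2.
G =
  [2, 0, 2/3]
  [0, 2/3, 0]
  [2/3, 0, 2/5],
b = (-44/5, 2, -132/35).
Solving gives a_0 = -99/35, a_1 = 3, a_2 = -33/7, so
  g(x) = -33*x^2/7 + 3*x - 99/35.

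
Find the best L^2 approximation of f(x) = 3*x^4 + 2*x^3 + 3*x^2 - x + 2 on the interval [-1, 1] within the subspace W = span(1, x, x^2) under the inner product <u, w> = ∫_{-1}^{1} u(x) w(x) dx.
g(x) = 39*x^2/7 + x/5 + 61/35

The best approximation g ∈ W is the orthogonal projection of f onto W. Writing g = a_0 + a_1 x + a_2 x^2, the coefficients solve the normal equations G · a = b where
  G_{ij} = <φ_i, φ_j> and b_i = <f, φ_i>, with φ_0 = 1, φ_1 = x, φ_2 = x^2.
G =
  [2, 0, 2/3]
  [0, 2/3, 0]
  [2/3, 0, 2/5],
b = (36/5, 2/15, 356/105).
Solving gives a_0 = 61/35, a_1 = 1/5, a_2 = 39/7, so
  g(x) = 39*x^2/7 + x/5 + 61/35.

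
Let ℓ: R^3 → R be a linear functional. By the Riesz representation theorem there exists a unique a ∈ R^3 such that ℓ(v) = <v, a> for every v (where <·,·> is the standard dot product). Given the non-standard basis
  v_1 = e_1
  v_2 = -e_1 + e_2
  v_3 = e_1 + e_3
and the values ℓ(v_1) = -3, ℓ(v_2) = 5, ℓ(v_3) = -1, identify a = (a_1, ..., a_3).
a = (-3, 2, 2)

Write a = (a_1, ..., a_3) in the standard basis. For each basis vector v_i, ℓ(v_i) = <v_i, a> is a linear equation in the a_j's. Collect the n equations into a matrix system V a = ℓ, where row i of V is v_i (expressed in the standard basis). Since V is invertible (lower-triangular with 1s on the diagonal, up to permutation), solve by back-substitution:
  V =
[[1, 0, 0],
 [-1, 1, 0],
 [1, 0, 1]]
  V a = (-3, 5, -1)
Solving gives a = (-3, 2, 2).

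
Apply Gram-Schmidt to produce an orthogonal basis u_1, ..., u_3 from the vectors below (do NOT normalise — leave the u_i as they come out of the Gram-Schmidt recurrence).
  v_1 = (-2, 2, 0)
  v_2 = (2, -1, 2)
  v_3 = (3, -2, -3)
Orthogonal basis:
  u_1 = (-2, 2, 0)
  u_2 = (1/2, 1/2, 2)
  u_3 = (10/9, 10/9, -5/9)

Apply the Gram-Schmidt recurrence
  u_1 = v_1
  u_i = v_i − Σ_{j<i} ((v_i · u_j) / (u_j · u_j)) · u_j.

Step by step this gives:
  u_1 = (-2, 2, 0)
  u_2 = (1/2, 1/2, 2)
  u_3 = (10/9, 10/9, -5/9)

Orthogonality check:
  u_2 · u_1 = 0 (should be 0)
  u_3 · u_1 = 0 (should be 0)
  u_3 · u_2 = 0 (should be 0)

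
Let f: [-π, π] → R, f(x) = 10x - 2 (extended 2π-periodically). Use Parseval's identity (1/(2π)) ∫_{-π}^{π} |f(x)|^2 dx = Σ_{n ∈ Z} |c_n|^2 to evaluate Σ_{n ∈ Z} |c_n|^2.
Σ |c_n|^2 = 100π^2/3 + 4

Expand and integrate term by term over [-π, π]:
  ∫ (10x)^2 dx = 100·(2π^3/3); ∫ 2·10·(-2)·x dx = 0 (odd integrand); ∫ (-2)^2 dx = 4·2π.
So (1/(2π)) ∫_{-π}^{π} (10x - 2)^2 dx = 100π^2/3 + 4 = 100π^2/3 + 4.
Parseval ⇒ Σ |c_n|^2 = 100π^2/3 + 4.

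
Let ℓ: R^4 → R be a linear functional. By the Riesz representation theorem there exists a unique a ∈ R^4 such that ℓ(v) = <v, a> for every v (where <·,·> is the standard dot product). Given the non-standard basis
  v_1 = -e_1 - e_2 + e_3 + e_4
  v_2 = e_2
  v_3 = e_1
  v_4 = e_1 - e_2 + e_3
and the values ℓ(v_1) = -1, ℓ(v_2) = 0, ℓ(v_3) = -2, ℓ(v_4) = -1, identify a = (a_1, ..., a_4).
a = (-2, 0, 1, -4)

Write a = (a_1, ..., a_4) in the standard basis. For each basis vector v_i, ℓ(v_i) = <v_i, a> is a linear equation in the a_j's. Collect the n equations into a matrix system V a = ℓ, where row i of V is v_i (expressed in the standard basis). Since V is invertible (lower-triangular with 1s on the diagonal, up to permutation), solve by back-substitution:
  V =
[[-1, -1, 1, 1],
 [0, 1, 0, 0],
 [1, 0, 0, 0],
 [1, -1, 1, 0]]
  V a = (-1, 0, -2, -1)
Solving gives a = (-2, 0, 1, -4).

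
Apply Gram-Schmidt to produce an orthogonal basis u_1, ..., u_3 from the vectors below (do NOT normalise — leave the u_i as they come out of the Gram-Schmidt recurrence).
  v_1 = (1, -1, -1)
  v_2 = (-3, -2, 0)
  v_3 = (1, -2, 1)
Orthogonal basis:
  u_1 = (1, -1, -1)
  u_2 = (-8/3, -7/3, -1/3)
  u_3 = (13/19, -39/38, 65/38)

Apply the Gram-Schmidt recurrence
  u_1 = v_1
  u_i = v_i − Σ_{j<i} ((v_i · u_j) / (u_j · u_j)) · u_j.

Step by step this gives:
  u_1 = (1, -1, -1)
  u_2 = (-8/3, -7/3, -1/3)
  u_3 = (13/19, -39/38, 65/38)

Orthogonality check:
  u_2 · u_1 = 0 (should be 0)
  u_3 · u_1 = 0 (should be 0)
  u_3 · u_2 = 0 (should be 0)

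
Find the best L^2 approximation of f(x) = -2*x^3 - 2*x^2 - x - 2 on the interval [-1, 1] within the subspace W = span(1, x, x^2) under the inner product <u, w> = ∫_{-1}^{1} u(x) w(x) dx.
g(x) = -2*x^2 - 11*x/5 - 2

The best approximation g ∈ W is the orthogonal projection of f onto W. Writing g = a_0 + a_1 x + a_2 x^2, the coefficients solve the normal equations G · a = b where
  G_{ij} = <φ_i, φ_j> and b_i = <f, φ_i>, with φ_0 = 1, φ_1 = x, φ_2 = x^2.
G =
  [2, 0, 2/3]
  [0, 2/3, 0]
  [2/3, 0, 2/5],
b = (-16/3, -22/15, -32/15).
Solving gives a_0 = -2, a_1 = -11/5, a_2 = -2, so
  g(x) = -2*x^2 - 11*x/5 - 2.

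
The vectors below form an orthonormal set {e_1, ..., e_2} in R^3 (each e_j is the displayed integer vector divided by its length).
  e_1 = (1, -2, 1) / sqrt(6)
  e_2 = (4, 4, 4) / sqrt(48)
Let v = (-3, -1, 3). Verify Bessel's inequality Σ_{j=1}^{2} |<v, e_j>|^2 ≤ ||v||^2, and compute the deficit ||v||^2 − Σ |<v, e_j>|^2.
Σ |<v, e_j>|^2 = 1; ||v||^2 = 19; deficit = 18

Write each e_j = u_j / sqrt(<u_j, u_j>) where u_j is the displayed integer vector. Then <v, e_j> = <v, u_j> / sqrt(<u_j, u_j>), so |<v, e_j>|^2 = <v, u_j>^2 / <u_j, u_j>.
Coefficients: <v, e_1> = 2/sqrt(6), <v, e_2> = -4/sqrt(48).
Square and sum: Σ |<v, e_j>|^2 = 1.
Compute ||v||^2 = v·v = 19.
Deficit = 19 − 1 = 18 ≥ 0, confirming Bessel's inequality. (The deficit equals ||v − Σ <v,e_j> e_j||^2, the squared distance from v to span{e_j}.)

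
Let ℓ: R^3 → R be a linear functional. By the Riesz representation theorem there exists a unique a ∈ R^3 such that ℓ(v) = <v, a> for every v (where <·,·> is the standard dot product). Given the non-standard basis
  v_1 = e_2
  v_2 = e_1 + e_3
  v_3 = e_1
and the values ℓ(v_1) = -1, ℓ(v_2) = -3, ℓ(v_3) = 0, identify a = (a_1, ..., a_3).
a = (0, -1, -3)

Write a = (a_1, ..., a_3) in the standard basis. For each basis vector v_i, ℓ(v_i) = <v_i, a> is a linear equation in the a_j's. Collect the n equations into a matrix system V a = ℓ, where row i of V is v_i (expressed in the standard basis). Since V is invertible (lower-triangular with 1s on the diagonal, up to permutation), solve by back-substitution:
  V =
[[0, 1, 0],
 [1, 0, 1],
 [1, 0, 0]]
  V a = (-1, -3, 0)
Solving gives a = (0, -1, -3).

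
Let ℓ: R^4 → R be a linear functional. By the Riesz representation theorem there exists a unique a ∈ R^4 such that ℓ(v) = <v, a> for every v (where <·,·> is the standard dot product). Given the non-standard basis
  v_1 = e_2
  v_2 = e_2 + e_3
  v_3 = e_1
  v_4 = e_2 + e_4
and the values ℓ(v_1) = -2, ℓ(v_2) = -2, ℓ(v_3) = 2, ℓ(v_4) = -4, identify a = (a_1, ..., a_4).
a = (2, -2, 0, -2)

Write a = (a_1, ..., a_4) in the standard basis. For each basis vector v_i, ℓ(v_i) = <v_i, a> is a linear equation in the a_j's. Collect the n equations into a matrix system V a = ℓ, where row i of V is v_i (expressed in the standard basis). Since V is invertible (lower-triangular with 1s on the diagonal, up to permutation), solve by back-substitution:
  V =
[[0, 1, 0, 0],
 [0, 1, 1, 0],
 [1, 0, 0, 0],
 [0, 1, 0, 1]]
  V a = (-2, -2, 2, -4)
Solving gives a = (2, -2, 0, -2).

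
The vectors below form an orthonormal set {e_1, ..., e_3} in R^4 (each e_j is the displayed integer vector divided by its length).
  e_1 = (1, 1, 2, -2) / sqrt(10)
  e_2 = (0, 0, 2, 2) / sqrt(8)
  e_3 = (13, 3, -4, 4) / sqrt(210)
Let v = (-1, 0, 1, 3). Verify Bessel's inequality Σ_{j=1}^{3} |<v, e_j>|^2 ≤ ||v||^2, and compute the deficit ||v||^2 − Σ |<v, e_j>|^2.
Σ |<v, e_j>|^2 = 223/21; ||v||^2 = 11; deficit = 8/21

Write each e_j = u_j / sqrt(<u_j, u_j>) where u_j is the displayed integer vector. Then <v, e_j> = <v, u_j> / sqrt(<u_j, u_j>), so |<v, e_j>|^2 = <v, u_j>^2 / <u_j, u_j>.
Coefficients: <v, e_1> = -5/sqrt(10), <v, e_2> = 8/sqrt(8), <v, e_3> = -5/sqrt(210).
Square and sum: Σ |<v, e_j>|^2 = 223/21.
Compute ||v||^2 = v·v = 11.
Deficit = 11 − 223/21 = 8/21 ≥ 0, confirming Bessel's inequality. (The deficit equals ||v − Σ <v,e_j> e_j||^2, the squared distance from v to span{e_j}.)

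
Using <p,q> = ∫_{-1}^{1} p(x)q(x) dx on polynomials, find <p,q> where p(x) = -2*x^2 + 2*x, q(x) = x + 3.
<p,q> = -8/3

Expand the product: p(x)·q(x) = -2*x^3 - 4*x^2 + 6*x.
∫_{-1}^{1} of each monomial x^k gives [2/(k+1) if k even, 0 if k odd]. Integrating term-by-term (or equivalently evaluating the antiderivative F(x) = -x^4/2 - 4*x^3/3 + 3*x^2 at the endpoints):
  F(1) − F(−1) = 7/6 − (23/6) = -8/3.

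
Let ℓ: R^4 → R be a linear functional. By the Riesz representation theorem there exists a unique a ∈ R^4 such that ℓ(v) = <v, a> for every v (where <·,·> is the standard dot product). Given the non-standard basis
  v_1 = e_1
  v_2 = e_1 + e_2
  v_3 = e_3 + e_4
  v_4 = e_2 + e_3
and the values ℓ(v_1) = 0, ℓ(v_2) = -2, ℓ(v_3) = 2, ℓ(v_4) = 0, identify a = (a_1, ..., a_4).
a = (0, -2, 2, 0)

Write a = (a_1, ..., a_4) in the standard basis. For each basis vector v_i, ℓ(v_i) = <v_i, a> is a linear equation in the a_j's. Collect the n equations into a matrix system V a = ℓ, where row i of V is v_i (expressed in the standard basis). Since V is invertible (lower-triangular with 1s on the diagonal, up to permutation), solve by back-substitution:
  V =
[[1, 0, 0, 0],
 [1, 1, 0, 0],
 [0, 0, 1, 1],
 [0, 1, 1, 0]]
  V a = (0, -2, 2, 0)
Solving gives a = (0, -2, 2, 0).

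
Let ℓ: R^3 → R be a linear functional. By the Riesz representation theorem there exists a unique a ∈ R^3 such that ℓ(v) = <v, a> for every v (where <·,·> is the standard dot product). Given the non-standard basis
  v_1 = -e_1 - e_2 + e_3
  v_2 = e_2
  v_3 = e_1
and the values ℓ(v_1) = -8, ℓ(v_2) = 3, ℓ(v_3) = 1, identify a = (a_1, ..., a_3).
a = (1, 3, -4)

Write a = (a_1, ..., a_3) in the standard basis. For each basis vector v_i, ℓ(v_i) = <v_i, a> is a linear equation in the a_j's. Collect the n equations into a matrix system V a = ℓ, where row i of V is v_i (expressed in the standard basis). Since V is invertible (lower-triangular with 1s on the diagonal, up to permutation), solve by back-substitution:
  V =
[[-1, -1, 1],
 [0, 1, 0],
 [1, 0, 0]]
  V a = (-8, 3, 1)
Solving gives a = (1, 3, -4).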